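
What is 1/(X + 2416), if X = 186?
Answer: 1/2602 ≈ 0.00038432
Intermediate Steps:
1/(X + 2416) = 1/(186 + 2416) = 1/2602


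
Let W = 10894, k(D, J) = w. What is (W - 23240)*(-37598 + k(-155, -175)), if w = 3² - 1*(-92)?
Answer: 462937962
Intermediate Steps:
w = 101 (w = 9 + 92 = 101)
k(D, J) = 101
(W - 23240)*(-37598 + k(-155, -175)) = (10894 - 23240)*(-37598 + 101) = -12346*(-37497) = 462937962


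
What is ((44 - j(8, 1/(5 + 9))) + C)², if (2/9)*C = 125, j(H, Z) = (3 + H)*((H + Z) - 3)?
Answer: 14861025/49 ≈ 3.0329e+5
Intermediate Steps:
j(H, Z) = (3 + H)*(-3 + H + Z)
C = 1125/2 (C = (9/2)*125 = 1125/2 ≈ 562.50)
((44 - j(8, 1/(5 + 9))) + C)² = ((44 - (-9 + 8² + 3/(5 + 9) + 8/(5 + 9))) + 1125/2)² = ((44 - (-9 + 64 + 3/14 + 8/14)) + 1125/2)² = ((44 - (-9 + 64 + 3*(1/14) + 8*(1/14))) + 1125/2)² = ((44 - (-9 + 64 + 3/14 + 4/7)) + 1125/2)² = ((44 - 1*781/14) + 1125/2)² = ((44 - 781/14) + 1125/2)² = (-165/14 + 1125/2)² = (3855/7)² = 14861025/49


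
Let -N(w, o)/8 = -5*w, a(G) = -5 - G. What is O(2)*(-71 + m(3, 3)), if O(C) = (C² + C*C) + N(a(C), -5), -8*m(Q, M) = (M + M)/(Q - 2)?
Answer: 19516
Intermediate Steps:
m(Q, M) = -M/(4*(-2 + Q)) (m(Q, M) = -(M + M)/(8*(Q - 2)) = -2*M/(8*(-2 + Q)) = -M/(4*(-2 + Q)))
N(w, o) = 40*w (N(w, o) = -(-40)*w = 40*w)
O(C) = -200 - 40*C + 2*C² (O(C) = (C² + C*C) + 40*(-5 - C) = (C² + C²) + (-200 - 40*C) = 2*C² + (-200 - 40*C) = -200 - 40*C + 2*C²)
O(2)*(-71 + m(3, 3)) = (-200 - 40*2 + 2*2²)*(-71 - 1*3/(-8 + 4*3)) = (-200 - 80 + 2*4)*(-71 - 1*3/(-8 + 12)) = (-200 - 80 + 8)*(-71 - 1*3/4) = -272*(-71 - 1*3*¼) = -272*(-71 - ¾) = -272*(-287/4) = 19516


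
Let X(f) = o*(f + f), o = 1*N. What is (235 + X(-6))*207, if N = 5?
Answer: 36225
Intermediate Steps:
o = 5 (o = 1*5 = 5)
X(f) = 10*f (X(f) = 5*(f + f) = 5*(2*f) = 10*f)
(235 + X(-6))*207 = (235 + 10*(-6))*207 = (235 - 60)*207 = 175*207 = 36225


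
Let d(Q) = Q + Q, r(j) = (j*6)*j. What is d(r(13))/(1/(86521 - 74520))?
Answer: 24338028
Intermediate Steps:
r(j) = 6*j² (r(j) = (6*j)*j = 6*j²)
d(Q) = 2*Q
d(r(13))/(1/(86521 - 74520)) = (2*(6*13²))/(1/(86521 - 74520)) = (2*(6*169))/(1/12001) = (2*1014)/(1/12001) = 2028*12001 = 24338028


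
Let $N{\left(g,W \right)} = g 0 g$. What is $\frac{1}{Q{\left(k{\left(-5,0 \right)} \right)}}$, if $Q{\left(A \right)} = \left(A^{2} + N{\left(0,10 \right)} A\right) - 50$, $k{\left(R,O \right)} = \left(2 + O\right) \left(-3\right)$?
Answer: $- \frac{1}{14} \approx -0.071429$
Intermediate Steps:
$N{\left(g,W \right)} = 0$ ($N{\left(g,W \right)} = 0 g = 0$)
$k{\left(R,O \right)} = -6 - 3 O$
$Q{\left(A \right)} = -50 + A^{2}$ ($Q{\left(A \right)} = \left(A^{2} + 0 A\right) - 50 = \left(A^{2} + 0\right) - 50 = A^{2} - 50 = -50 + A^{2}$)
$\frac{1}{Q{\left(k{\left(-5,0 \right)} \right)}} = \frac{1}{-50 + \left(-6 - 0\right)^{2}} = \frac{1}{-50 + \left(-6 + 0\right)^{2}} = \frac{1}{-50 + \left(-6\right)^{2}} = \frac{1}{-50 + 36} = \frac{1}{-14} = - \frac{1}{14}$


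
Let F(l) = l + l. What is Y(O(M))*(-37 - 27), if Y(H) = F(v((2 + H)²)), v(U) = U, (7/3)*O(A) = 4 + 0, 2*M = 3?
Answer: -86528/49 ≈ -1765.9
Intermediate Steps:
M = 3/2 (M = (½)*3 = 3/2 ≈ 1.5000)
O(A) = 12/7 (O(A) = 3*(4 + 0)/7 = (3/7)*4 = 12/7)
F(l) = 2*l
Y(H) = 2*(2 + H)²
Y(O(M))*(-37 - 27) = (2*(2 + 12/7)²)*(-37 - 27) = (2*(26/7)²)*(-64) = (2*(676/49))*(-64) = (1352/49)*(-64) = -86528/49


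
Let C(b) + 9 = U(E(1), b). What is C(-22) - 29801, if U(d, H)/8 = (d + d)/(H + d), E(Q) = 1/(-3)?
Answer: -1997254/67 ≈ -29810.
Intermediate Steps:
E(Q) = -⅓
U(d, H) = 16*d/(H + d) (U(d, H) = 8*((d + d)/(H + d)) = 8*((2*d)/(H + d)) = 8*(2*d/(H + d)) = 16*d/(H + d))
C(b) = -9 - 16/(3*(-⅓ + b)) (C(b) = -9 + 16*(-⅓)/(b - ⅓) = -9 + 16*(-⅓)/(-⅓ + b) = -9 - 16/(3*(-⅓ + b)))
C(-22) - 29801 = (-7 - 27*(-22))/(-1 + 3*(-22)) - 29801 = (-7 + 594)/(-1 - 66) - 29801 = 587/(-67) - 29801 = -1/67*587 - 29801 = -587/67 - 29801 = -1997254/67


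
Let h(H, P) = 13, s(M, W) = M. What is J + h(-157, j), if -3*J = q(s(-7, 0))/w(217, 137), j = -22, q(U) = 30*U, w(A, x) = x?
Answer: 1851/137 ≈ 13.511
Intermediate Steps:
J = 70/137 (J = -30*(-7)/(3*137) = -(-70)/137 = -⅓*(-210/137) = 70/137 ≈ 0.51095)
J + h(-157, j) = 70/137 + 13 = 1851/137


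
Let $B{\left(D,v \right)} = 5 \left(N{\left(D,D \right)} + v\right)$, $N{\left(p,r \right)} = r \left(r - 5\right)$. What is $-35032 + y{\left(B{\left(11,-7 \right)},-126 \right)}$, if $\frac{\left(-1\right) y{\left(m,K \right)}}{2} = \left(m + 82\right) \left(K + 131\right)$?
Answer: $-38802$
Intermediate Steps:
$N{\left(p,r \right)} = r \left(-5 + r\right)$
$B{\left(D,v \right)} = 5 v + 5 D \left(-5 + D\right)$ ($B{\left(D,v \right)} = 5 \left(D \left(-5 + D\right) + v\right) = 5 \left(v + D \left(-5 + D\right)\right) = 5 v + 5 D \left(-5 + D\right)$)
$y{\left(m,K \right)} = - 2 \left(82 + m\right) \left(131 + K\right)$ ($y{\left(m,K \right)} = - 2 \left(m + 82\right) \left(K + 131\right) = - 2 \left(82 + m\right) \left(131 + K\right)$)
$-35032 + y{\left(B{\left(11,-7 \right)},-126 \right)} = -35032 - \left(820 + 10 \left(5 \left(-7\right) + 5 \cdot 11 \left(-5 + 11\right)\right)\right) = -35032 - \left(820 + 10 \left(-35 + 5 \cdot 11 \cdot 6\right)\right) = -35032 - \left(820 + 10 \left(-35 + 330\right)\right) = -35032 - \left(78110 - 74340\right) = -35032 + \left(-21484 - 77290 + 20664 + 74340\right) = -35032 - 3770 = -38802$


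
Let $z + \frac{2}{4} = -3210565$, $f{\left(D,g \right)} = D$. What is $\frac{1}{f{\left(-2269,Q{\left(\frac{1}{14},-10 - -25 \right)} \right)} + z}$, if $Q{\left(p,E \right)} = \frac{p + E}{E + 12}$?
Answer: $- \frac{2}{6425669} \approx -3.1125 \cdot 10^{-7}$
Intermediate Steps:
$Q{\left(p,E \right)} = \frac{E + p}{12 + E}$
$z = - \frac{6421131}{2}$ ($z = - \frac{1}{2} - 3210565 = - \frac{6421131}{2} \approx -3.2106 \cdot 10^{6}$)
$\frac{1}{f{\left(-2269,Q{\left(\frac{1}{14},-10 - -25 \right)} \right)} + z} = \frac{1}{-2269 - \frac{6421131}{2}} = \frac{1}{- \frac{6425669}{2}} = - \frac{2}{6425669}$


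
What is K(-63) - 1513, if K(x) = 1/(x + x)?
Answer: -190639/126 ≈ -1513.0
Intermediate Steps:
K(x) = 1/(2*x)
K(-63) - 1513 = (1/2)/(-63) - 1513 = (1/2)*(-1/63) - 1513 = -1/126 - 1513 = -190639/126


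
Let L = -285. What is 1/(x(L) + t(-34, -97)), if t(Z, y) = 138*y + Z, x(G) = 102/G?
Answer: -95/1274934 ≈ -7.4514e-5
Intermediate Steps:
t(Z, y) = Z + 138*y
1/(x(L) + t(-34, -97)) = 1/(102/(-285) + (-34 + 138*(-97))) = 1/(102*(-1/285) + (-34 - 13386)) = 1/(-34/95 - 13420) = 1/(-1274934/95) = -95/1274934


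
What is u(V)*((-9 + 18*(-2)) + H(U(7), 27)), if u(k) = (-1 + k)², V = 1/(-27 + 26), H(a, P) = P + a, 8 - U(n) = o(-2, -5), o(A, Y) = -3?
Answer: -28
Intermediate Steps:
U(n) = 11 (U(n) = 8 - 1*(-3) = 8 + 3 = 11)
V = -1 (V = 1/(-1) = -1)
u(V)*((-9 + 18*(-2)) + H(U(7), 27)) = (-1 - 1)²*((-9 + 18*(-2)) + (27 + 11)) = (-2)²*((-9 - 36) + 38) = 4*(-45 + 38) = 4*(-7) = -28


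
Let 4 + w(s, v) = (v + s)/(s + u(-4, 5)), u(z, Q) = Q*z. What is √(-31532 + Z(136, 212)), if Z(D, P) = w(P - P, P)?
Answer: I*√788665/5 ≈ 177.61*I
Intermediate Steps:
w(s, v) = -4 + (s + v)/(-20 + s) (w(s, v) = -4 + (v + s)/(s + 5*(-4)) = -4 + (s + v)/(s - 20) = -4 + (s + v)/(-20 + s))
Z(D, P) = -4 - P/20 (Z(D, P) = (80 + P - 3*(P - P))/(-20 + (P - P)) = (80 + P - 3*0)/(-20 + 0) = (80 + P + 0)/(-20) = -(80 + P)/20 = -4 - P/20)
√(-31532 + Z(136, 212)) = √(-31532 + (-4 - 1/20*212)) = √(-31532 + (-4 - 53/5)) = √(-31532 - 73/5) = √(-157733/5) = I*√788665/5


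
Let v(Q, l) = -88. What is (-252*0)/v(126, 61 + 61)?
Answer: 0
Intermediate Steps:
(-252*0)/v(126, 61 + 61) = -252*0/(-88) = 0*(-1/88) = 0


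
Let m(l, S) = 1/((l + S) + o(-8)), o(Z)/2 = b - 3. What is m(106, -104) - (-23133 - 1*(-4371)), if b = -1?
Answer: 112571/6 ≈ 18762.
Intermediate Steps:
o(Z) = -8 (o(Z) = 2*(-1 - 3) = 2*(-4) = -8)
m(l, S) = 1/(-8 + S + l) (m(l, S) = 1/((l + S) - 8) = 1/((S + l) - 8) = 1/(-8 + S + l))
m(106, -104) - (-23133 - 1*(-4371)) = 1/(-8 - 104 + 106) - (-23133 - 1*(-4371)) = 1/(-6) - (-23133 + 4371) = -⅙ - 1*(-18762) = -⅙ + 18762 = 112571/6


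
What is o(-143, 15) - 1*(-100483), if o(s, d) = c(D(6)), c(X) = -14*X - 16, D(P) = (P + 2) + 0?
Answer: 100355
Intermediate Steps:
D(P) = 2 + P (D(P) = (2 + P) + 0 = 2 + P)
c(X) = -16 - 14*X
o(s, d) = -128 (o(s, d) = -16 - 14*(2 + 6) = -16 - 14*8 = -16 - 112 = -128)
o(-143, 15) - 1*(-100483) = -128 - 1*(-100483) = -128 + 100483 = 100355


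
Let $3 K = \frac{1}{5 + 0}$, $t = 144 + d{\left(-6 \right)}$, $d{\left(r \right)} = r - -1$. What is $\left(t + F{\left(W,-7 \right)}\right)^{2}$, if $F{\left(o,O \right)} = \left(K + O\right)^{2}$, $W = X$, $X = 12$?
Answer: $\frac{1771652281}{50625} \approx 34996.0$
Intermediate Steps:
$d{\left(r \right)} = 1 + r$ ($d{\left(r \right)} = r + 1 = 1 + r$)
$W = 12$
$t = 139$ ($t = 144 + \left(1 - 6\right) = 144 - 5 = 139$)
$K = \frac{1}{15}$ ($K = \frac{1}{3 \left(5 + 0\right)} = \frac{1}{3 \cdot 5} = \frac{1}{3} \cdot \frac{1}{5} = \frac{1}{15} \approx 0.066667$)
$F{\left(o,O \right)} = \left(\frac{1}{15} + O\right)^{2}$
$\left(t + F{\left(W,-7 \right)}\right)^{2} = \left(139 + \frac{\left(1 + 15 \left(-7\right)\right)^{2}}{225}\right)^{2} = \left(139 + \frac{\left(1 - 105\right)^{2}}{225}\right)^{2} = \left(139 + \frac{\left(-104\right)^{2}}{225}\right)^{2} = \left(139 + \frac{1}{225} \cdot 10816\right)^{2} = \left(139 + \frac{10816}{225}\right)^{2} = \left(\frac{42091}{225}\right)^{2} = \frac{1771652281}{50625}$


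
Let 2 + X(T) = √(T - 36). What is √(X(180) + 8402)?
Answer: 2*√2103 ≈ 91.717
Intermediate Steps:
X(T) = -2 + √(-36 + T) (X(T) = -2 + √(T - 36) = -2 + √(-36 + T))
√(X(180) + 8402) = √((-2 + √(-36 + 180)) + 8402) = √((-2 + √144) + 8402) = √((-2 + 12) + 8402) = √(10 + 8402) = √8412 = 2*√2103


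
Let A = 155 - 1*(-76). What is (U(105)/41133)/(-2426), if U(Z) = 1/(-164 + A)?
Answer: -1/6685840086 ≈ -1.4957e-10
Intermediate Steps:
A = 231 (A = 155 + 76 = 231)
U(Z) = 1/67 (U(Z) = 1/(-164 + 231) = 1/67)
(U(105)/41133)/(-2426) = ((1/67)/41133)/(-2426) = ((1/67)*(1/41133))*(-1/2426) = (1/2755911)*(-1/2426) = -1/6685840086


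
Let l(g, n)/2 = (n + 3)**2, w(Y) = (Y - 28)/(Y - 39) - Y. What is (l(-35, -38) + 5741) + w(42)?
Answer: 24461/3 ≈ 8153.7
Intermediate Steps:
w(Y) = -Y + (-28 + Y)/(-39 + Y) (w(Y) = (-28 + Y)/(-39 + Y) - Y = -Y + (-28 + Y)/(-39 + Y))
l(g, n) = 2*(3 + n)**2 (l(g, n) = 2*(n + 3)**2 = 2*(3 + n)**2)
(l(-35, -38) + 5741) + w(42) = (2*(3 - 38)**2 + 5741) + (-28 - 1*42**2 + 40*42)/(-39 + 42) = (2*(-35)**2 + 5741) + (-28 - 1*1764 + 1680)/3 = (2*1225 + 5741) + (-28 - 1764 + 1680)/3 = (2450 + 5741) + (1/3)*(-112) = 8191 - 112/3 = 24461/3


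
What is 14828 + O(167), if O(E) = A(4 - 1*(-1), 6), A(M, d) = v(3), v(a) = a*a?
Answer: 14837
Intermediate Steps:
v(a) = a**2
A(M, d) = 9 (A(M, d) = 3**2 = 9)
O(E) = 9
14828 + O(167) = 14828 + 9 = 14837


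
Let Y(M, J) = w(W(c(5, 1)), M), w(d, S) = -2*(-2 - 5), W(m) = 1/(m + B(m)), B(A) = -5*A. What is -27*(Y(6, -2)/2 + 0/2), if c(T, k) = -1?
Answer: -189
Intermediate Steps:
W(m) = -1/(4*m) (W(m) = 1/(m - 5*m) = 1/(-4*m) = -1/(4*m))
w(d, S) = 14 (w(d, S) = -2*(-7) = 14)
Y(M, J) = 14
-27*(Y(6, -2)/2 + 0/2) = -27*(14/2 + 0/2) = -27*(14*(1/2) + 0*(1/2)) = -27*(7 + 0) = -27*7 = -189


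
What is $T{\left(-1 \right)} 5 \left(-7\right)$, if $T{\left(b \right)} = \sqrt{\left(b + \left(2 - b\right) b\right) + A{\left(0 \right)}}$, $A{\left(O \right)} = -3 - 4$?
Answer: $- 35 i \sqrt{11} \approx - 116.08 i$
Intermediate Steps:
$A{\left(O \right)} = -7$
$T{\left(b \right)} = \sqrt{-7 + b + b \left(2 - b\right)}$ ($T{\left(b \right)} = \sqrt{\left(b + \left(2 - b\right) b\right) - 7} = \sqrt{\left(b + b \left(2 - b\right)\right) - 7} = \sqrt{-7 + b + b \left(2 - b\right)}$)
$T{\left(-1 \right)} 5 \left(-7\right) = \sqrt{-7 - \left(-1\right)^{2} + 3 \left(-1\right)} 5 \left(-7\right) = \sqrt{-7 - 1 - 3} \cdot 5 \left(-7\right) = \sqrt{-11} \cdot 5 \left(-7\right) = i \sqrt{11} \cdot 5 \left(-7\right) = 5 i \sqrt{11} \left(-7\right) = - 35 i \sqrt{11}$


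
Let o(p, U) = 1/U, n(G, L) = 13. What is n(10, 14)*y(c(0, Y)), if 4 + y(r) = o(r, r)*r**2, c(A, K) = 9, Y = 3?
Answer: 65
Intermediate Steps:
y(r) = -4 + r (y(r) = -4 + r**2/r = -4 + r)
n(10, 14)*y(c(0, Y)) = 13*(-4 + 9) = 13*5 = 65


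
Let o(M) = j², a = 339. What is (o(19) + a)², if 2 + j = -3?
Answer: 132496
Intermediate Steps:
j = -5 (j = -2 - 3 = -5)
o(M) = 25 (o(M) = (-5)² = 25)
(o(19) + a)² = (25 + 339)² = 364² = 132496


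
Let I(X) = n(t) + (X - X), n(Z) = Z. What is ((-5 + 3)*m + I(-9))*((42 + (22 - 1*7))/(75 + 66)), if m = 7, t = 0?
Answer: -266/47 ≈ -5.6596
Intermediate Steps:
I(X) = 0 (I(X) = 0 + (X - X) = 0 + 0 = 0)
((-5 + 3)*m + I(-9))*((42 + (22 - 1*7))/(75 + 66)) = ((-5 + 3)*7 + 0)*((42 + (22 - 1*7))/(75 + 66)) = (-2*7 + 0)*((42 + (22 - 7))/141) = (-14 + 0)*((42 + 15)*(1/141)) = -798/141 = -14*19/47 = -266/47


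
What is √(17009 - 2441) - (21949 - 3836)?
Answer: -18113 + 2*√3642 ≈ -17992.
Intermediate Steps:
√(17009 - 2441) - (21949 - 3836) = √14568 - 1*18113 = 2*√3642 - 18113 = -18113 + 2*√3642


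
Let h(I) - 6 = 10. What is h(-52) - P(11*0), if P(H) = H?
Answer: 16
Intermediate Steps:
h(I) = 16 (h(I) = 6 + 10 = 16)
h(-52) - P(11*0) = 16 - 11*0 = 16 - 1*0 = 16 + 0 = 16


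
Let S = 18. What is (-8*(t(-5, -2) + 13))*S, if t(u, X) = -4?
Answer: -1296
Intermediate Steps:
(-8*(t(-5, -2) + 13))*S = -8*(-4 + 13)*18 = -8*9*18 = -72*18 = -1296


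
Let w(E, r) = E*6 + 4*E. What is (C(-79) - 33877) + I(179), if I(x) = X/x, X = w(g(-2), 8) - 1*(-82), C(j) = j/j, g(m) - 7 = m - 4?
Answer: -6063712/179 ≈ -33876.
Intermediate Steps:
g(m) = 3 + m (g(m) = 7 + (m - 4) = 7 + (-4 + m) = 3 + m)
w(E, r) = 10*E (w(E, r) = 6*E + 4*E = 10*E)
C(j) = 1
X = 92 (X = 10*(3 - 2) - 1*(-82) = 10*1 + 82 = 10 + 82 = 92)
I(x) = 92/x
(C(-79) - 33877) + I(179) = (1 - 33877) + 92/179 = -33876 + 92*(1/179) = -33876 + 92/179 = -6063712/179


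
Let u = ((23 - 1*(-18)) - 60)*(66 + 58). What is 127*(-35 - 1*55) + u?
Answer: -13786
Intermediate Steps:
u = -2356 (u = ((23 + 18) - 60)*124 = (41 - 60)*124 = -19*124 = -2356)
127*(-35 - 1*55) + u = 127*(-35 - 1*55) - 2356 = 127*(-35 - 55) - 2356 = 127*(-90) - 2356 = -11430 - 2356 = -13786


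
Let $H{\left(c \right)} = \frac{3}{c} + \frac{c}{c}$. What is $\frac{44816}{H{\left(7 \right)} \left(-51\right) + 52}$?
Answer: $- \frac{156856}{73} \approx -2148.7$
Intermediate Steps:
$H{\left(c \right)} = 1 + \frac{3}{c}$ ($H{\left(c \right)} = \frac{3}{c} + 1 = 1 + \frac{3}{c}$)
$\frac{44816}{H{\left(7 \right)} \left(-51\right) + 52} = \frac{44816}{\frac{3 + 7}{7} \left(-51\right) + 52} = \frac{44816}{\frac{1}{7} \cdot 10 \left(-51\right) + 52} = \frac{44816}{\frac{10}{7} \left(-51\right) + 52} = \frac{44816}{- \frac{510}{7} + 52} = \frac{44816}{- \frac{146}{7}} = 44816 \left(- \frac{7}{146}\right) = - \frac{156856}{73}$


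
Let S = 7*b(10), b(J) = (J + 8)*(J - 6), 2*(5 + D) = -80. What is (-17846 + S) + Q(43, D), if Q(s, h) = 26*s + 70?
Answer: -16154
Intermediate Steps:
D = -45 (D = -5 + (1/2)*(-80) = -5 - 40 = -45)
b(J) = (-6 + J)*(8 + J) (b(J) = (8 + J)*(-6 + J) = (-6 + J)*(8 + J))
S = 504 (S = 7*(-48 + 10**2 + 2*10) = 7*(-48 + 100 + 20) = 7*72 = 504)
Q(s, h) = 70 + 26*s
(-17846 + S) + Q(43, D) = (-17846 + 504) + (70 + 26*43) = -17342 + (70 + 1118) = -17342 + 1188 = -16154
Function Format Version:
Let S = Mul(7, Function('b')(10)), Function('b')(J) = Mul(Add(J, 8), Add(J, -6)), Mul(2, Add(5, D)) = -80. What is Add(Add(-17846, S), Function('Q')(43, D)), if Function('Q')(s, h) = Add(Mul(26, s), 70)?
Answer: -16154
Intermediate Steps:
D = -45 (D = Add(-5, Mul(Rational(1, 2), -80)) = Add(-5, -40) = -45)
Function('b')(J) = Mul(Add(-6, J), Add(8, J)) (Function('b')(J) = Mul(Add(8, J), Add(-6, J)) = Mul(Add(-6, J), Add(8, J)))
S = 504 (S = Mul(7, Add(-48, Pow(10, 2), Mul(2, 10))) = Mul(7, Add(-48, 100, 20)) = Mul(7, 72) = 504)
Function('Q')(s, h) = Add(70, Mul(26, s))
Add(Add(-17846, S), Function('Q')(43, D)) = Add(Add(-17846, 504), Add(70, Mul(26, 43))) = Add(-17342, Add(70, 1118)) = Add(-17342, 1188) = -16154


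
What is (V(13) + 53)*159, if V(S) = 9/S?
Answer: 110982/13 ≈ 8537.1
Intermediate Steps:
(V(13) + 53)*159 = (9/13 + 53)*159 = (698/13)*159 = 110982/13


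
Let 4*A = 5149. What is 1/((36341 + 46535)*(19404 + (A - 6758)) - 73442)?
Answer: 1/1154658585 ≈ 8.6606e-10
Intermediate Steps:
A = 5149/4 (A = (1/4)*5149 = 5149/4 ≈ 1287.3)
1/((36341 + 46535)*(19404 + (A - 6758)) - 73442) = 1/((36341 + 46535)*(19404 + (5149/4 - 6758)) - 73442) = 1/(82876*(19404 - 21883/4) - 73442) = 1/(82876*(55733/4) - 73442) = 1/(1154732027 - 73442) = 1/1154658585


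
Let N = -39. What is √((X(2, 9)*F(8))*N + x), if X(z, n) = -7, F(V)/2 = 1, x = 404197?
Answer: √404743 ≈ 636.19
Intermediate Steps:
F(V) = 2 (F(V) = 2*1 = 2)
√((X(2, 9)*F(8))*N + x) = √(-7*2*(-39) + 404197) = √(-14*(-39) + 404197) = √(546 + 404197) = √404743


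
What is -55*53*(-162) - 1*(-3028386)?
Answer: 3500616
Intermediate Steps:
-55*53*(-162) - 1*(-3028386) = -2915*(-162) + 3028386 = 472230 + 3028386 = 3500616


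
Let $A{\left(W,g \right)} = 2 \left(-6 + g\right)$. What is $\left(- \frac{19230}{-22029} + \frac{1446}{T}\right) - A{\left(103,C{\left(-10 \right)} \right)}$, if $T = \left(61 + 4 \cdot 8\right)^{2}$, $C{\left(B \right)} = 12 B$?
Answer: $\frac{5356826344}{21169869} \approx 253.04$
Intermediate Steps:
$T = 8649$ ($T = \left(61 + 32\right)^{2} = 93^{2} = 8649$)
$A{\left(W,g \right)} = -12 + 2 g$
$\left(- \frac{19230}{-22029} + \frac{1446}{T}\right) - A{\left(103,C{\left(-10 \right)} \right)} = \left(- \frac{19230}{-22029} + \frac{1446}{8649}\right) - \left(-12 + 2 \cdot 12 \left(-10\right)\right) = \left(\left(-19230\right) \left(- \frac{1}{22029}\right) + 1446 \cdot \frac{1}{8649}\right) - \left(-12 + 2 \left(-120\right)\right) = \left(\frac{6410}{7343} + \frac{482}{2883}\right) - \left(-12 - 240\right) = \frac{22019356}{21169869} - -252 = \frac{22019356}{21169869} + 252 = \frac{5356826344}{21169869}$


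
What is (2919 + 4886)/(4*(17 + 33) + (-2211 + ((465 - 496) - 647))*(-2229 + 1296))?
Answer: 1115/385091 ≈ 0.0028954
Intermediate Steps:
(2919 + 4886)/(4*(17 + 33) + (-2211 + ((465 - 496) - 647))*(-2229 + 1296)) = 7805/(4*50 + (-2211 + (-31 - 647))*(-933)) = 7805/(200 + (-2211 - 678)*(-933)) = 7805/(200 - 2889*(-933)) = 7805/(200 + 2695437) = 7805/2695637 = 7805*(1/2695637) = 1115/385091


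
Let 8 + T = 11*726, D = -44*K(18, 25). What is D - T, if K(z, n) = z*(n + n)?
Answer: -47578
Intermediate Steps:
K(z, n) = 2*n*z (K(z, n) = z*(2*n) = 2*n*z)
D = -39600 (D = -88*25*18 = -44*900 = -39600)
T = 7978 (T = -8 + 11*726 = -8 + 7986 = 7978)
D - T = -39600 - 1*7978 = -39600 - 7978 = -47578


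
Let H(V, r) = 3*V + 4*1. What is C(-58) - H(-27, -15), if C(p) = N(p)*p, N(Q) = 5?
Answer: -213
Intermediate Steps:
C(p) = 5*p
H(V, r) = 4 + 3*V (H(V, r) = 3*V + 4 = 4 + 3*V)
C(-58) - H(-27, -15) = 5*(-58) - (4 + 3*(-27)) = -290 - (4 - 81) = -290 - 1*(-77) = -290 + 77 = -213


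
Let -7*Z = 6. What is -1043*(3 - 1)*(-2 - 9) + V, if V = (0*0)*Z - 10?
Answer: 22936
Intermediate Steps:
Z = -6/7 (Z = -1/7*6 = -6/7 ≈ -0.85714)
V = -10 (V = (0*0)*(-6/7) - 10 = 0*(-6/7) - 10 = 0 - 10 = -10)
-1043*(3 - 1)*(-2 - 9) + V = -1043*(3 - 1)*(-2 - 9) - 10 = -2086*(-11) - 10 = -1043*(-22) - 10 = 22946 - 10 = 22936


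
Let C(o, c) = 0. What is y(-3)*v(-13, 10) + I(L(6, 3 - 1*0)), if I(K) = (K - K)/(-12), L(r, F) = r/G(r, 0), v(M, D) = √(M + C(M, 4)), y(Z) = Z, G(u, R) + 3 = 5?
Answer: -3*I*√13 ≈ -10.817*I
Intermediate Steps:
G(u, R) = 2 (G(u, R) = -3 + 5 = 2)
v(M, D) = √M (v(M, D) = √(M + 0) = √M)
L(r, F) = r/2
I(K) = 0 (I(K) = 0*(-1/12) = 0)
y(-3)*v(-13, 10) + I(L(6, 3 - 1*0)) = -3*I*√13 + 0 = -3*I*√13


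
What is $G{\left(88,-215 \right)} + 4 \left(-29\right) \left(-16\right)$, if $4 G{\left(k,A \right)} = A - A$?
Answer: $1856$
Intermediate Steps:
$G{\left(k,A \right)} = 0$ ($G{\left(k,A \right)} = \frac{A - A}{4} = \frac{1}{4} \cdot 0 = 0$)
$G{\left(88,-215 \right)} + 4 \left(-29\right) \left(-16\right) = 0 + 4 \left(-29\right) \left(-16\right) = 0 - -1856 = 0 + 1856 = 1856$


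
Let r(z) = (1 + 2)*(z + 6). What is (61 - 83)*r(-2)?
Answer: -264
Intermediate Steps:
r(z) = 18 + 3*z (r(z) = 3*(6 + z) = 18 + 3*z)
(61 - 83)*r(-2) = (61 - 83)*(18 + 3*(-2)) = -22*(18 - 6) = -22*12 = -264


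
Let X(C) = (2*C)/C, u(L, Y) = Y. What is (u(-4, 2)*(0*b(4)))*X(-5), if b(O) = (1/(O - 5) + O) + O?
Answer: 0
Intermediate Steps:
b(O) = 1/(-5 + O) + 2*O (b(O) = (1/(-5 + O) + O) + O = (O + 1/(-5 + O)) + O = 1/(-5 + O) + 2*O)
X(C) = 2
(u(-4, 2)*(0*b(4)))*X(-5) = (2*(0*((1 - 10*4 + 2*4²)/(-5 + 4))))*2 = (2*(0*((1 - 40 + 2*16)/(-1))))*2 = (2*(0*(-(1 - 40 + 32))))*2 = (2*(0*(-1*(-7))))*2 = (2*(0*7))*2 = (2*0)*2 = 0*2 = 0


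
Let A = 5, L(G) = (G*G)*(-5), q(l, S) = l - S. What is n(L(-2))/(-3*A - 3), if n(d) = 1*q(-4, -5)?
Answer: -1/18 ≈ -0.055556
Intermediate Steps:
L(G) = -5*G² (L(G) = G²*(-5) = -5*G²)
n(d) = 1 (n(d) = 1*(-4 - 1*(-5)) = 1*(-4 + 5) = 1*1 = 1)
n(L(-2))/(-3*A - 3) = 1/(-3*5 - 3) = 1/(-15 - 3) = 1/(-18) = 1*(-1/18) = -1/18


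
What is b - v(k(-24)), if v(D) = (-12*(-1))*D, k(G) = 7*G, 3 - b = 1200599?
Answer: -1198580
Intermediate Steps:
b = -1200596 (b = 3 - 1*1200599 = 3 - 1200599 = -1200596)
v(D) = 12*D
b - v(k(-24)) = -1200596 - 12*7*(-24) = -1200596 - 12*(-168) = -1200596 - 1*(-2016) = -1200596 + 2016 = -1198580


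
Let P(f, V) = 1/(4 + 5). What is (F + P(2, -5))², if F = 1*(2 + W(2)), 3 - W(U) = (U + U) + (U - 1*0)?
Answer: 64/81 ≈ 0.79012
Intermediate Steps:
P(f, V) = ⅑ (P(f, V) = 1/9 = ⅑)
W(U) = 3 - 3*U (W(U) = 3 - ((U + U) + (U - 1*0)) = 3 - (2*U + (U + 0)) = 3 - (2*U + U) = 3 - 3*U)
F = -1 (F = 1*(2 + (3 - 3*2)) = 1*(2 + (3 - 6)) = 1*(2 - 3) = 1*(-1) = -1)
(F + P(2, -5))² = (-1 + ⅑)² = (-8/9)² = 64/81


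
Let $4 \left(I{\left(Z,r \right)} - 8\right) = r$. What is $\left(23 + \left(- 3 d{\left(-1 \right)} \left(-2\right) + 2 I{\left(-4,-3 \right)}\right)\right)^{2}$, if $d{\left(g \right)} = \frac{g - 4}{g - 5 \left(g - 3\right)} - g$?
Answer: $\frac{2537649}{1444} \approx 1757.4$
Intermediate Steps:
$I{\left(Z,r \right)} = 8 + \frac{r}{4}$
$d{\left(g \right)} = - g + \frac{-4 + g}{15 - 4 g}$ ($d{\left(g \right)} = \frac{-4 + g}{g - 5 \left(g - 3\right)} - g = \frac{-4 + g}{g - 5 \left(-3 + g\right)} - g = \frac{-4 + g}{g - \left(-15 + 5 g\right)} - g = \frac{-4 + g}{15 - 4 g} - g = - g + \frac{-4 + g}{15 - 4 g}$)
$\left(23 + \left(- 3 d{\left(-1 \right)} \left(-2\right) + 2 I{\left(-4,-3 \right)}\right)\right)^{2} = \left(23 + \left(- 3 \frac{2 \left(2 - 2 \left(-1\right)^{2} + 7 \left(-1\right)\right)}{-15 + 4 \left(-1\right)} \left(-2\right) + 2 \left(8 + \frac{1}{4} \left(-3\right)\right)\right)\right)^{2} = \left(23 + \left(- 3 \frac{2 \left(2 - 2 - 7\right)}{-15 - 4} \left(-2\right) + 2 \left(8 - \frac{3}{4}\right)\right)\right)^{2} = \left(23 + \left(- 3 \frac{2 \left(2 - 2 - 7\right)}{-19} \left(-2\right) + 2 \cdot \frac{29}{4}\right)\right)^{2} = \left(23 + \left(- 3 \cdot 2 \left(- \frac{1}{19}\right) \left(-7\right) \left(-2\right) + \frac{29}{2}\right)\right)^{2} = \left(23 + \left(\left(-3\right) \frac{14}{19} \left(-2\right) + \frac{29}{2}\right)\right)^{2} = \left(23 + \left(\left(- \frac{42}{19}\right) \left(-2\right) + \frac{29}{2}\right)\right)^{2} = \left(23 + \left(\frac{84}{19} + \frac{29}{2}\right)\right)^{2} = \left(23 + \frac{719}{38}\right)^{2} = \left(\frac{1593}{38}\right)^{2} = \frac{2537649}{1444}$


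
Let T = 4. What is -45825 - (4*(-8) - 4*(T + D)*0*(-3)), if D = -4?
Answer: -45793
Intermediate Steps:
-45825 - (4*(-8) - 4*(T + D)*0*(-3)) = -45825 - (4*(-8) - 4*(4 - 4)*0*(-3)) = -45825 - (-32 - 4*0*0*(-3)) = -45825 - (-32 - 0*(-3)) = -45825 - (-32 - 4*0) = -45825 - (-32 + 0) = -45825 - 1*(-32) = -45825 + 32 = -45793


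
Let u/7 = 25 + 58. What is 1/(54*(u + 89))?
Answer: 1/36180 ≈ 2.7640e-5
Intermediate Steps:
u = 581 (u = 7*(25 + 58) = 7*83 = 581)
1/(54*(u + 89)) = 1/(54*(581 + 89)) = 1/(54*670) = 1/36180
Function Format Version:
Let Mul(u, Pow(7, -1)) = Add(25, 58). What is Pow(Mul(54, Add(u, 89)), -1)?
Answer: Rational(1, 36180) ≈ 2.7640e-5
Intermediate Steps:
u = 581 (u = Mul(7, Add(25, 58)) = Mul(7, 83) = 581)
Pow(Mul(54, Add(u, 89)), -1) = Pow(Mul(54, Add(581, 89)), -1) = Pow(Mul(54, 670), -1) = Pow(36180, -1) = Rational(1, 36180)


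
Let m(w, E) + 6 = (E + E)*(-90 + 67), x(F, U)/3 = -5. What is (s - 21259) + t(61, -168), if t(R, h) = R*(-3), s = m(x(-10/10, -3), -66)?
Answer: -18412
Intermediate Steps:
x(F, U) = -15 (x(F, U) = 3*(-5) = -15)
m(w, E) = -6 - 46*E (m(w, E) = -6 + (E + E)*(-90 + 67) = -6 + (2*E)*(-23) = -6 - 46*E)
s = 3030 (s = -6 - 46*(-66) = -6 + 3036 = 3030)
t(R, h) = -3*R
(s - 21259) + t(61, -168) = (3030 - 21259) - 3*61 = -18229 - 183 = -18412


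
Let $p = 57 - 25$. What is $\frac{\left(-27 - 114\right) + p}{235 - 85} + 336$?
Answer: $\frac{50291}{150} \approx 335.27$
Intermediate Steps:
$p = 32$ ($p = 57 - 25 = 32$)
$\frac{\left(-27 - 114\right) + p}{235 - 85} + 336 = \frac{\left(-27 - 114\right) + 32}{235 - 85} + 336 = \frac{-141 + 32}{150} + 336 = \left(-109\right) \frac{1}{150} + 336 = - \frac{109}{150} + 336 = \frac{50291}{150}$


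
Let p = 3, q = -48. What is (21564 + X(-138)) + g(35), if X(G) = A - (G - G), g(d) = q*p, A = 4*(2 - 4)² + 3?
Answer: 21439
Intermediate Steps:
A = 19 (A = 4*(-2)² + 3 = 4*4 + 3 = 16 + 3 = 19)
g(d) = -144 (g(d) = -48*3 = -144)
X(G) = 19 (X(G) = 19 - (G - G) = 19 - 1*0 = 19 + 0 = 19)
(21564 + X(-138)) + g(35) = (21564 + 19) - 144 = 21583 - 144 = 21439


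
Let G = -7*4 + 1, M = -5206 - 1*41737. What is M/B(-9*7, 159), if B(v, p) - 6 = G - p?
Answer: 46943/180 ≈ 260.79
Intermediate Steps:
M = -46943 (M = -5206 - 41737 = -46943)
G = -27 (G = -28 + 1 = -27)
B(v, p) = -21 - p (B(v, p) = 6 + (-27 - p) = -21 - p)
M/B(-9*7, 159) = -46943/(-21 - 1*159) = -46943/(-21 - 159) = -46943/(-180) = -46943*(-1/180) = 46943/180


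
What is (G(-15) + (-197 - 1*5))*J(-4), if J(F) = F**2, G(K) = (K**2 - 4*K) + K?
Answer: 1088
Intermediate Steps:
G(K) = K**2 - 3*K
(G(-15) + (-197 - 1*5))*J(-4) = (-15*(-3 - 15) + (-197 - 1*5))*(-4)**2 = (-15*(-18) + (-197 - 5))*16 = (270 - 202)*16 = 68*16 = 1088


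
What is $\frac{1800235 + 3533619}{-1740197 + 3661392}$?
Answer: $\frac{5333854}{1921195} \approx 2.7763$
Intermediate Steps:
$\frac{1800235 + 3533619}{-1740197 + 3661392} = \frac{5333854}{1921195}$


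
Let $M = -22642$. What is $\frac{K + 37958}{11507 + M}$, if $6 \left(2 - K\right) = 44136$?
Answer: $- \frac{30604}{11135} \approx -2.7485$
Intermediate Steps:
$K = -7354$ ($K = 2 - 7356 = -7354$)
$\frac{K + 37958}{11507 + M} = \frac{-7354 + 37958}{11507 - 22642} = \frac{30604}{-11135} = 30604 \left(- \frac{1}{11135}\right) = - \frac{30604}{11135}$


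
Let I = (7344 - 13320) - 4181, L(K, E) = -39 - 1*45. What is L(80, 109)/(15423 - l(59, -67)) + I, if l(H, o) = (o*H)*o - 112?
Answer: -633075632/62329 ≈ -10157.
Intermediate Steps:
L(K, E) = -84 (L(K, E) = -39 - 45 = -84)
I = -10157 (I = -5976 - 4181 = -10157)
l(H, o) = -112 + H*o² (l(H, o) = (H*o)*o - 112 = H*o² - 112 = -112 + H*o²)
L(80, 109)/(15423 - l(59, -67)) + I = -84/(15423 - (-112 + 59*(-67)²)) - 10157 = -84/(15423 - (-112 + 59*4489)) - 10157 = -84/(15423 - (-112 + 264851)) - 10157 = -84/(15423 - 1*264739) - 10157 = -84/(15423 - 264739) - 10157 = -84/(-249316) - 10157 = -84*(-1/249316) - 10157 = 21/62329 - 10157 = -633075632/62329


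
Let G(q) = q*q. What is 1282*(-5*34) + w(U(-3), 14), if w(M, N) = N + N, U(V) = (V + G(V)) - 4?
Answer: -217912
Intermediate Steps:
G(q) = q²
U(V) = -4 + V + V² (U(V) = (V + V²) - 4 = -4 + V + V²)
w(M, N) = 2*N
1282*(-5*34) + w(U(-3), 14) = 1282*(-5*34) + 2*14 = 1282*(-170) + 28 = -217940 + 28 = -217912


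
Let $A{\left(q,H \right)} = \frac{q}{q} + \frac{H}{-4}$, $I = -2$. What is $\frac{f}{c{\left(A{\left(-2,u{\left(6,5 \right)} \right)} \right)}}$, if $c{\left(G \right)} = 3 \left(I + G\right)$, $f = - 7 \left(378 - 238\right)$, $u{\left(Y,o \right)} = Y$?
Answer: $\frac{392}{3} \approx 130.67$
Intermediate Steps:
$A{\left(q,H \right)} = 1 - \frac{H}{4}$ ($A{\left(q,H \right)} = 1 + H \left(- \frac{1}{4}\right) = 1 - \frac{H}{4}$)
$f = -980$ ($f = - 7 \left(378 - 238\right) = \left(-7\right) 140 = -980$)
$c{\left(G \right)} = -6 + 3 G$ ($c{\left(G \right)} = 3 \left(-2 + G\right) = -6 + 3 G$)
$\frac{f}{c{\left(A{\left(-2,u{\left(6,5 \right)} \right)} \right)}} = - \frac{980}{-6 + 3 \left(1 - \frac{3}{2}\right)} = - \frac{980}{-6 + 3 \left(- \frac{1}{2}\right)} = - \frac{980}{-6 - \frac{3}{2}} = - \frac{980}{- \frac{15}{2}} = \left(-980\right) \left(- \frac{2}{15}\right) = \frac{392}{3}$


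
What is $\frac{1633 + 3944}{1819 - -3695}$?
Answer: $\frac{1859}{1838} \approx 1.0114$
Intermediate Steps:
$\frac{1633 + 3944}{1819 - -3695} = \frac{5577}{1819 + 3695} = \frac{5577}{5514} = 5577 \cdot \frac{1}{5514} = \frac{1859}{1838}$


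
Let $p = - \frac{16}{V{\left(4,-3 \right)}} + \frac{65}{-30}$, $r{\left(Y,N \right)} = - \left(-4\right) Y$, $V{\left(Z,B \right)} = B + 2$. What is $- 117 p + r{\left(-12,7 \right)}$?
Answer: $- \frac{3333}{2} \approx -1666.5$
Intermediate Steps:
$V{\left(Z,B \right)} = 2 + B$
$r{\left(Y,N \right)} = 4 Y$
$p = \frac{83}{6}$ ($p = - \frac{16}{2 - 3} + \frac{65}{-30} = - \frac{16}{-1} + 65 \left(- \frac{1}{30}\right) = \left(-16\right) \left(-1\right) - \frac{13}{6} = 16 - \frac{13}{6} = \frac{83}{6} \approx 13.833$)
$- 117 p + r{\left(-12,7 \right)} = \left(-117\right) \frac{83}{6} + 4 \left(-12\right) = - \frac{3237}{2} - 48 = - \frac{3333}{2}$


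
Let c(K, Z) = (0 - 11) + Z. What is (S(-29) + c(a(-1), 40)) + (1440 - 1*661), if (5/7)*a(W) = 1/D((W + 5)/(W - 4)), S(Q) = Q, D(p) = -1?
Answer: 779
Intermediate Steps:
a(W) = -7/5 (a(W) = (7/5)/(-1) = (7/5)*(-1) = -7/5)
c(K, Z) = -11 + Z
(S(-29) + c(a(-1), 40)) + (1440 - 1*661) = (-29 + (-11 + 40)) + (1440 - 1*661) = (-29 + 29) + (1440 - 661) = 0 + 779 = 779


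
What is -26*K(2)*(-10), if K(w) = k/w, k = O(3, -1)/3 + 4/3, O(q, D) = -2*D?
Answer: 260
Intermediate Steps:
k = 2 (k = -2*(-1)/3 + 4/3 = 2*(1/3) + 4*(1/3) = 2/3 + 4/3 = 2)
K(w) = 2/w
-26*K(2)*(-10) = -52/2*(-10) = -26*1*(-10) = -26*(-10) = 260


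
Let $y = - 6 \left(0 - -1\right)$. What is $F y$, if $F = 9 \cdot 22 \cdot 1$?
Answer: $-1188$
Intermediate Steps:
$y = -6$ ($y = - 6 \left(0 + 1\right) = \left(-6\right) 1 = -6$)
$F = 198$ ($F = 198 \cdot 1 = 198$)
$F y = 198 \left(-6\right) = -1188$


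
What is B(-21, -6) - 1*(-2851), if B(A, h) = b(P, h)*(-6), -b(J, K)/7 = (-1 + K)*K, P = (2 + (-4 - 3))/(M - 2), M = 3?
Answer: 4615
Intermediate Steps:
P = -5 (P = (2 + (-4 - 3))/(3 - 2) = (2 - 7)/1 = -5*1 = -5)
b(J, K) = -7*K*(-1 + K) (b(J, K) = -7*(-1 + K)*K = -7*K*(-1 + K))
B(A, h) = -42*h*(1 - h) (B(A, h) = (7*h*(1 - h))*(-6) = -42*h*(1 - h))
B(-21, -6) - 1*(-2851) = 42*(-6)*(-1 - 6) - 1*(-2851) = 42*(-6)*(-7) + 2851 = 1764 + 2851 = 4615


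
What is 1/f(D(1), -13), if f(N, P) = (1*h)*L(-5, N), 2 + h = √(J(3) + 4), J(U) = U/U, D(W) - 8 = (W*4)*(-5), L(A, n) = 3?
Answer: ⅔ + √5/3 ≈ 1.4120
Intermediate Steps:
D(W) = 8 - 20*W (D(W) = 8 + (W*4)*(-5) = 8 + (4*W)*(-5) = 8 - 20*W)
J(U) = 1
h = -2 + √5 (h = -2 + √(1 + 4) = -2 + √5 ≈ 0.23607)
f(N, P) = -6 + 3*√5 (f(N, P) = (1*(-2 + √5))*3 = (-2 + √5)*3 = -6 + 3*√5)
1/f(D(1), -13) = 1/(-6 + 3*√5)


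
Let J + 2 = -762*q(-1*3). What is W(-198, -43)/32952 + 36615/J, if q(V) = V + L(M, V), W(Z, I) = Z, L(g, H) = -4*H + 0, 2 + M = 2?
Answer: -5032899/941878 ≈ -5.3435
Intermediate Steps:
M = 0 (M = -2 + 2 = 0)
L(g, H) = -4*H
q(V) = -3*V (q(V) = V - 4*V = -3*V)
J = -6860 (J = -2 - (-2286)*(-1*3) = -2 - (-2286)*(-3) = -2 - 762*9 = -2 - 6858 = -6860)
W(-198, -43)/32952 + 36615/J = -198/32952 + 36615/(-6860) = -198*1/32952 + 36615*(-1/6860) = -33/5492 - 7323/1372 = -5032899/941878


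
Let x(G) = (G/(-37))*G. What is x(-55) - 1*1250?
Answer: -49275/37 ≈ -1331.8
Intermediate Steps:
x(G) = -G²/37 (x(G) = (G*(-1/37))*G = (-G/37)*G = -G²/37)
x(-55) - 1*1250 = -1/37*(-55)² - 1*1250 = -1/37*3025 - 1250 = -3025/37 - 1250 = -49275/37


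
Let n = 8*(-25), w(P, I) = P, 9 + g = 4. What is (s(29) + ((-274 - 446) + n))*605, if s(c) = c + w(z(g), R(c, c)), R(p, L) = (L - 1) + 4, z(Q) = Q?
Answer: -542080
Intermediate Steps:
g = -5 (g = -9 + 4 = -5)
R(p, L) = 3 + L (R(p, L) = (-1 + L) + 4 = 3 + L)
s(c) = -5 + c (s(c) = c - 5 = -5 + c)
n = -200
(s(29) + ((-274 - 446) + n))*605 = ((-5 + 29) + ((-274 - 446) - 200))*605 = (24 + (-720 - 200))*605 = (24 - 920)*605 = -896*605 = -542080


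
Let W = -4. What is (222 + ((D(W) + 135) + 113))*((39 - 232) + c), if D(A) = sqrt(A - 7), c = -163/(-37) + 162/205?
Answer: -133902624/1517 - 1424496*I*sqrt(11)/7585 ≈ -88268.0 - 622.88*I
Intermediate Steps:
c = 39409/7585 (c = -163*(-1/37) + 162*(1/205) = 163/37 + 162/205 = 39409/7585 ≈ 5.1956)
D(A) = sqrt(-7 + A)
(222 + ((D(W) + 135) + 113))*((39 - 232) + c) = (222 + ((sqrt(-7 - 4) + 135) + 113))*((39 - 232) + 39409/7585) = (222 + ((sqrt(-11) + 135) + 113))*(-193 + 39409/7585) = (222 + ((I*sqrt(11) + 135) + 113))*(-1424496/7585) = (222 + ((135 + I*sqrt(11)) + 113))*(-1424496/7585) = (222 + (248 + I*sqrt(11)))*(-1424496/7585) = (470 + I*sqrt(11))*(-1424496/7585) = -133902624/1517 - 1424496*I*sqrt(11)/7585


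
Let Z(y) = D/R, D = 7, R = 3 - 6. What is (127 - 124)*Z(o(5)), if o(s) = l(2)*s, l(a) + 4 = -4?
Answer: -7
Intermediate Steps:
R = -3
l(a) = -8 (l(a) = -4 - 4 = -8)
o(s) = -8*s
Z(y) = -7/3 (Z(y) = 7/(-3) = 7*(-⅓) = -7/3)
(127 - 124)*Z(o(5)) = (127 - 124)*(-7/3) = 3*(-7/3) = -7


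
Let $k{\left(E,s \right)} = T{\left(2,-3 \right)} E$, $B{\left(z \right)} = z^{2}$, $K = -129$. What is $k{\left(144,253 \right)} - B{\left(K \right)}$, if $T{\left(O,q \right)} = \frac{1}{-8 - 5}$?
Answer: $- \frac{216477}{13} \approx -16652.0$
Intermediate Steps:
$T{\left(O,q \right)} = - \frac{1}{13}$ ($T{\left(O,q \right)} = \frac{1}{-13} = - \frac{1}{13}$)
$k{\left(E,s \right)} = - \frac{E}{13}$
$k{\left(144,253 \right)} - B{\left(K \right)} = \left(- \frac{1}{13}\right) 144 - \left(-129\right)^{2} = - \frac{144}{13} - 16641 = - \frac{216477}{13}$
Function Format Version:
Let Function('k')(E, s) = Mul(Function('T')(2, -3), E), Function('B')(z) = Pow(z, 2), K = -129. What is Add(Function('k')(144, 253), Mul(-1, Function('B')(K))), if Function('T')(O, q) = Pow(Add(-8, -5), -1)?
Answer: Rational(-216477, 13) ≈ -16652.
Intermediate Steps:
Function('T')(O, q) = Rational(-1, 13) (Function('T')(O, q) = Pow(-13, -1) = Rational(-1, 13))
Function('k')(E, s) = Mul(Rational(-1, 13), E)
Add(Function('k')(144, 253), Mul(-1, Function('B')(K))) = Add(Mul(Rational(-1, 13), 144), Mul(-1, Pow(-129, 2))) = Add(Rational(-144, 13), Mul(-1, 16641)) = Add(Rational(-144, 13), -16641) = Rational(-216477, 13)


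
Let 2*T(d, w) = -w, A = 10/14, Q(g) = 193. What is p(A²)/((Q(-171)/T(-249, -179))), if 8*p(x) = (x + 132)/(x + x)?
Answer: 1162247/154400 ≈ 7.5275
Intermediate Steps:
A = 5/7 (A = 10*(1/14) = 5/7 ≈ 0.71429)
T(d, w) = -w/2 (T(d, w) = (-w)/2 = -w/2)
p(x) = (132 + x)/(16*x) (p(x) = ((x + 132)/(x + x))/8 = ((132 + x)/((2*x)))/8 = ((132 + x)*(1/(2*x)))/8 = ((132 + x)/(2*x))/8 = (132 + x)/(16*x))
p(A²)/((Q(-171)/T(-249, -179))) = ((132 + (5/7)²)/(16*((5/7)²)))/((193/((-½*(-179))))) = ((132 + 25/49)/(16*(25/49)))/((193/(179/2))) = ((1/16)*(49/25)*(6493/49))/((193*(2/179))) = 6493/(400*(386/179)) = (6493/400)*(179/386) = 1162247/154400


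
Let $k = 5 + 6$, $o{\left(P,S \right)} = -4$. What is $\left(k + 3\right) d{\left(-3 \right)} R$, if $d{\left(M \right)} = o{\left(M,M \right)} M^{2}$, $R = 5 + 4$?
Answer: $-4536$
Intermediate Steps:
$R = 9$
$d{\left(M \right)} = - 4 M^{2}$
$k = 11$
$\left(k + 3\right) d{\left(-3 \right)} R = \left(11 + 3\right) - 4 \left(-3\right)^{2} \cdot 9 = 14 \left(-4\right) 9 \cdot 9 = 14 \left(\left(-36\right) 9\right) = 14 \left(-324\right) = -4536$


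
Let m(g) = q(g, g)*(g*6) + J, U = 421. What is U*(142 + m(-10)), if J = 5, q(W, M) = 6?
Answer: -89673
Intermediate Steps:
m(g) = 5 + 36*g (m(g) = 6*(g*6) + 5 = 6*(6*g) + 5 = 36*g + 5 = 5 + 36*g)
U*(142 + m(-10)) = 421*(142 + (5 + 36*(-10))) = 421*(142 + (5 - 360)) = 421*(142 - 355) = 421*(-213) = -89673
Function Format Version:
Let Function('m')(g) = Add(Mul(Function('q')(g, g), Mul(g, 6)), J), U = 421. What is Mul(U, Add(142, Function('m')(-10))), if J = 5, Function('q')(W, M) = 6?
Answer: -89673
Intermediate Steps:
Function('m')(g) = Add(5, Mul(36, g)) (Function('m')(g) = Add(Mul(6, Mul(g, 6)), 5) = Add(Mul(6, Mul(6, g)), 5) = Add(Mul(36, g), 5) = Add(5, Mul(36, g)))
Mul(U, Add(142, Function('m')(-10))) = Mul(421, Add(142, Add(5, Mul(36, -10)))) = Mul(421, Add(142, Add(5, -360))) = Mul(421, Add(142, -355)) = Mul(421, -213) = -89673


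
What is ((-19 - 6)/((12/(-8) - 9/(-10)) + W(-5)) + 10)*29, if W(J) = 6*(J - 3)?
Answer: 74095/243 ≈ 304.92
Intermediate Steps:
W(J) = -18 + 6*J (W(J) = 6*(-3 + J) = -18 + 6*J)
((-19 - 6)/((12/(-8) - 9/(-10)) + W(-5)) + 10)*29 = ((-19 - 6)/((12/(-8) - 9/(-10)) + (-18 + 6*(-5))) + 10)*29 = (-25/((12*(-1/8) - 9*(-1/10)) + (-18 - 30)) + 10)*29 = (-25/((-3/2 + 9/10) - 48) + 10)*29 = (-25/(-3/5 - 48) + 10)*29 = (-25/(-243/5) + 10)*29 = (-25*(-5/243) + 10)*29 = (125/243 + 10)*29 = (2555/243)*29 = 74095/243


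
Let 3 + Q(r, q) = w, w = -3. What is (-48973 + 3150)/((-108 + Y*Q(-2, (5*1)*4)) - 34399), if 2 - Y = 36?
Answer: 45823/34303 ≈ 1.3358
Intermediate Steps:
Q(r, q) = -6 (Q(r, q) = -3 - 3 = -6)
Y = -34 (Y = 2 - 1*36 = 2 - 36 = -34)
(-48973 + 3150)/((-108 + Y*Q(-2, (5*1)*4)) - 34399) = (-48973 + 3150)/((-108 - 34*(-6)) - 34399) = -45823/((-108 + 204) - 34399) = -45823/(96 - 34399) = -45823/(-34303) = -45823*(-1/34303) = 45823/34303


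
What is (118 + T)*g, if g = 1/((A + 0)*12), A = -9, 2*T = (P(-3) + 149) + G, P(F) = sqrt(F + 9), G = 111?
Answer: -62/27 - sqrt(6)/216 ≈ -2.3076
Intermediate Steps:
P(F) = sqrt(9 + F)
T = 130 + sqrt(6)/2 (T = ((sqrt(9 - 3) + 149) + 111)/2 = ((sqrt(6) + 149) + 111)/2 = ((149 + sqrt(6)) + 111)/2 = (260 + sqrt(6))/2 = 130 + sqrt(6)/2 ≈ 131.22)
g = -1/108 (g = 1/((-9 + 0)*12) = 1/(-9*12) = 1/(-108) = -1/108 ≈ -0.0092593)
(118 + T)*g = (118 + (130 + sqrt(6)/2))*(-1/108) = (248 + sqrt(6)/2)*(-1/108) = -62/27 - sqrt(6)/216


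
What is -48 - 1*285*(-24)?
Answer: 6792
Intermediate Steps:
-48 - 1*285*(-24) = -48 - 285*(-24) = -48 + 6840 = 6792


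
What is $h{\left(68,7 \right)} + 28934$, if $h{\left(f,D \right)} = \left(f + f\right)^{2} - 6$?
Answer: $47424$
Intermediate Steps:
$h{\left(f,D \right)} = -6 + 4 f^{2}$ ($h{\left(f,D \right)} = \left(2 f\right)^{2} - 6 = 4 f^{2} - 6 = -6 + 4 f^{2}$)
$h{\left(68,7 \right)} + 28934 = \left(-6 + 4 \cdot 68^{2}\right) + 28934 = \left(-6 + 4 \cdot 4624\right) + 28934 = \left(-6 + 18496\right) + 28934 = 18490 + 28934 = 47424$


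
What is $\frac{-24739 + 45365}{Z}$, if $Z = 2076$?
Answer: $\frac{10313}{1038} \approx 9.9355$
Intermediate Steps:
$\frac{-24739 + 45365}{Z} = \frac{-24739 + 45365}{2076} = 20626 \cdot \frac{1}{2076} = \frac{10313}{1038}$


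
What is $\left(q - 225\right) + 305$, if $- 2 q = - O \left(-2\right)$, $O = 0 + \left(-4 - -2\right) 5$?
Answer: $90$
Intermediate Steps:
$O = -10$ ($O = 0 + \left(-4 + 2\right) 5 = 0 - 10 = -10$)
$q = 10$ ($q = - \frac{\left(-1\right) \left(-10\right) \left(-2\right)}{2} = - \frac{10 \left(-2\right)}{2} = \left(- \frac{1}{2}\right) \left(-20\right) = 10$)
$\left(q - 225\right) + 305 = \left(10 - 225\right) + 305 = -215 + 305 = 90$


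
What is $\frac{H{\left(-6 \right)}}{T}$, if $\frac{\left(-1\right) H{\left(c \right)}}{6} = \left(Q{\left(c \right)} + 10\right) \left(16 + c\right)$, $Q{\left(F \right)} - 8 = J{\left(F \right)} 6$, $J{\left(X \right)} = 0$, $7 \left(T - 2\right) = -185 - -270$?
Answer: $- \frac{840}{11} \approx -76.364$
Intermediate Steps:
$T = \frac{99}{7}$ ($T = 2 + \frac{-185 - -270}{7} = 2 + \frac{-185 + 270}{7} = 2 + \frac{1}{7} \cdot 85 = 2 + \frac{85}{7} = \frac{99}{7} \approx 14.143$)
$Q{\left(F \right)} = 8$ ($Q{\left(F \right)} = 8 + 0 \cdot 6 = 8 + 0 = 8$)
$H{\left(c \right)} = -1728 - 108 c$ ($H{\left(c \right)} = - 6 \left(8 + 10\right) \left(16 + c\right) = - 6 \cdot 18 \left(16 + c\right) = - 6 \left(288 + 18 c\right) = -1728 - 108 c$)
$\frac{H{\left(-6 \right)}}{T} = \frac{-1728 - -648}{\frac{99}{7}} = \left(-1728 + 648\right) \frac{7}{99} = \left(-1080\right) \frac{7}{99} = - \frac{840}{11}$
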